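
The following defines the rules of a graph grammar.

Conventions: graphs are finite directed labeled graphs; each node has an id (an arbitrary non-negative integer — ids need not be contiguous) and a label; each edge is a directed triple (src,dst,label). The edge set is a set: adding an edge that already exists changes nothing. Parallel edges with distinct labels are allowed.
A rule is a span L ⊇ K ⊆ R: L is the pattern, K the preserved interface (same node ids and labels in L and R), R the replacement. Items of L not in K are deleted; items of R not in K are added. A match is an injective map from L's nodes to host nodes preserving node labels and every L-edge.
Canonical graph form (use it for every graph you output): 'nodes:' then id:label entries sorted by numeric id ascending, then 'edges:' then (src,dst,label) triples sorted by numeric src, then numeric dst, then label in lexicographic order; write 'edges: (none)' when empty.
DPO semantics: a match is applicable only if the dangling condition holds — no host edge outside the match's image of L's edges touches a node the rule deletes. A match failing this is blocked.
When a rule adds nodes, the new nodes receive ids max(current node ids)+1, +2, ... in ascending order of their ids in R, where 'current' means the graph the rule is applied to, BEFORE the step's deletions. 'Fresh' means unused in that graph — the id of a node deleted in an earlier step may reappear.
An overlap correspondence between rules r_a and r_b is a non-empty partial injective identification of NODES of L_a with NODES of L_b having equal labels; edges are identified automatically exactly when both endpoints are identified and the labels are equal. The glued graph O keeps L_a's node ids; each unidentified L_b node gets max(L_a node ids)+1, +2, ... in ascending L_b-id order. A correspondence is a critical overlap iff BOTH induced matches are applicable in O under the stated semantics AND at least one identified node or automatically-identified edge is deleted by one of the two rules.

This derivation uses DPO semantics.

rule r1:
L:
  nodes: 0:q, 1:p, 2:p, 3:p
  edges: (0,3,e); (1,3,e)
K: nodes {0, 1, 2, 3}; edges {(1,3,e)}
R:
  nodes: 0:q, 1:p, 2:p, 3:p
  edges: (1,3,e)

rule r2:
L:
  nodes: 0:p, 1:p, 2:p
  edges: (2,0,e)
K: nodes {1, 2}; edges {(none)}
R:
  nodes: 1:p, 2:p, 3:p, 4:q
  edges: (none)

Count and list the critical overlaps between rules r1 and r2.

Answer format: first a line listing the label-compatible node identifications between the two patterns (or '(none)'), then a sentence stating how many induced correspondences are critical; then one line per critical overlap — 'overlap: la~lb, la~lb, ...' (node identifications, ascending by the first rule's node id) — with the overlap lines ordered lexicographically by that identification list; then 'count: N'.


label-compatible node identifications between L(r1) and L(r2): 1~0, 1~1, 1~2, 2~0, 2~1, 2~2, 3~0, 3~1, 3~2
7 of the induced correspondences are critical overlaps of r1 and r2.
overlap: 1~1, 2~0
overlap: 1~1, 2~0, 3~2
overlap: 1~2, 2~0
overlap: 1~2, 2~0, 3~1
overlap: 2~0
overlap: 2~0, 3~1
overlap: 2~0, 3~2
count: 7


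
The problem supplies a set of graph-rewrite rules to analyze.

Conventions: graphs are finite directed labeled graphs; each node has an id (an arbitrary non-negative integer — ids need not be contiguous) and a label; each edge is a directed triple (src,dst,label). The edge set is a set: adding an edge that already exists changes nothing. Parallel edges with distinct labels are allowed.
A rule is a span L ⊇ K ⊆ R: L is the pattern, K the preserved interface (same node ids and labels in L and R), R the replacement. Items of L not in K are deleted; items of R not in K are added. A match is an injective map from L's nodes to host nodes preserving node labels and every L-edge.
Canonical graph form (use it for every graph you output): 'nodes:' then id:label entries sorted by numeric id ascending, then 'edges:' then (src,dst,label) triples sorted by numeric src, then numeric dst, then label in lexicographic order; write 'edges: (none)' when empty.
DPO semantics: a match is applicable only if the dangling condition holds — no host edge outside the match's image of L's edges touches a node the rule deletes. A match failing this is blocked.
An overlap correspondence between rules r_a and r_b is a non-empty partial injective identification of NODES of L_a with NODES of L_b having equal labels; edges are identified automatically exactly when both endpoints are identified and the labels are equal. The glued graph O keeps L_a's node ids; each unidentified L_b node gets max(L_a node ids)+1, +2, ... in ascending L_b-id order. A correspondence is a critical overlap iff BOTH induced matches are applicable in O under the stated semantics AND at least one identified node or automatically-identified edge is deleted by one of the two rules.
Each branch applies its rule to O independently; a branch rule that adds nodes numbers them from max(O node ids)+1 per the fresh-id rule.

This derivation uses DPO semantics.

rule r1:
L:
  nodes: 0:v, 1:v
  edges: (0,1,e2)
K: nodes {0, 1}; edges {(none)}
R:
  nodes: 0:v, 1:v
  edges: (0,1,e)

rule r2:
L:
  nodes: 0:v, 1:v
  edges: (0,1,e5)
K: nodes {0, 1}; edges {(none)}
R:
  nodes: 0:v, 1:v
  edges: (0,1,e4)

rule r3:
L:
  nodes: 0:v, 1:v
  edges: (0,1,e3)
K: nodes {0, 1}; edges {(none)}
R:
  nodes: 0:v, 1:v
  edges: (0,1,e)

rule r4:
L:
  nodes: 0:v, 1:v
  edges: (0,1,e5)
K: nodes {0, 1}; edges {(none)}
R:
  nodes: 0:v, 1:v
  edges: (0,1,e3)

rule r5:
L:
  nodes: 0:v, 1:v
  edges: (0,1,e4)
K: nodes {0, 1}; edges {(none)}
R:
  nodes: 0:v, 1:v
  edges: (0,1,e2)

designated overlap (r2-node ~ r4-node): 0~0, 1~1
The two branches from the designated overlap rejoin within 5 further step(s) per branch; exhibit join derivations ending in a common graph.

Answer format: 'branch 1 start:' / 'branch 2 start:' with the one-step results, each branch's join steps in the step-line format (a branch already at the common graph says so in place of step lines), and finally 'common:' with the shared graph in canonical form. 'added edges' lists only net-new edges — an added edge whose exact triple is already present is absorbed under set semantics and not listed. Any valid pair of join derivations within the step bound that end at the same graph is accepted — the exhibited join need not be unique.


branch 1 start:
nodes: 0:v, 1:v
edges: (0,1,e4)
branch 2 start:
nodes: 0:v, 1:v
edges: (0,1,e3)
branch 1 step 1: rule r5; match: 0->0, 1->1; deleted nodes (none); deleted edges (0,1,e4); added nodes (none); added edges (0,1,e2); result: nodes: 0:v, 1:v edges: (0,1,e2)
branch 1 step 2: rule r1; match: 0->0, 1->1; deleted nodes (none); deleted edges (0,1,e2); added nodes (none); added edges (0,1,e); result: nodes: 0:v, 1:v edges: (0,1,e)
branch 2 step 1: rule r3; match: 0->0, 1->1; deleted nodes (none); deleted edges (0,1,e3); added nodes (none); added edges (0,1,e); result: nodes: 0:v, 1:v edges: (0,1,e)
common:
nodes: 0:v, 1:v
edges: (0,1,e)


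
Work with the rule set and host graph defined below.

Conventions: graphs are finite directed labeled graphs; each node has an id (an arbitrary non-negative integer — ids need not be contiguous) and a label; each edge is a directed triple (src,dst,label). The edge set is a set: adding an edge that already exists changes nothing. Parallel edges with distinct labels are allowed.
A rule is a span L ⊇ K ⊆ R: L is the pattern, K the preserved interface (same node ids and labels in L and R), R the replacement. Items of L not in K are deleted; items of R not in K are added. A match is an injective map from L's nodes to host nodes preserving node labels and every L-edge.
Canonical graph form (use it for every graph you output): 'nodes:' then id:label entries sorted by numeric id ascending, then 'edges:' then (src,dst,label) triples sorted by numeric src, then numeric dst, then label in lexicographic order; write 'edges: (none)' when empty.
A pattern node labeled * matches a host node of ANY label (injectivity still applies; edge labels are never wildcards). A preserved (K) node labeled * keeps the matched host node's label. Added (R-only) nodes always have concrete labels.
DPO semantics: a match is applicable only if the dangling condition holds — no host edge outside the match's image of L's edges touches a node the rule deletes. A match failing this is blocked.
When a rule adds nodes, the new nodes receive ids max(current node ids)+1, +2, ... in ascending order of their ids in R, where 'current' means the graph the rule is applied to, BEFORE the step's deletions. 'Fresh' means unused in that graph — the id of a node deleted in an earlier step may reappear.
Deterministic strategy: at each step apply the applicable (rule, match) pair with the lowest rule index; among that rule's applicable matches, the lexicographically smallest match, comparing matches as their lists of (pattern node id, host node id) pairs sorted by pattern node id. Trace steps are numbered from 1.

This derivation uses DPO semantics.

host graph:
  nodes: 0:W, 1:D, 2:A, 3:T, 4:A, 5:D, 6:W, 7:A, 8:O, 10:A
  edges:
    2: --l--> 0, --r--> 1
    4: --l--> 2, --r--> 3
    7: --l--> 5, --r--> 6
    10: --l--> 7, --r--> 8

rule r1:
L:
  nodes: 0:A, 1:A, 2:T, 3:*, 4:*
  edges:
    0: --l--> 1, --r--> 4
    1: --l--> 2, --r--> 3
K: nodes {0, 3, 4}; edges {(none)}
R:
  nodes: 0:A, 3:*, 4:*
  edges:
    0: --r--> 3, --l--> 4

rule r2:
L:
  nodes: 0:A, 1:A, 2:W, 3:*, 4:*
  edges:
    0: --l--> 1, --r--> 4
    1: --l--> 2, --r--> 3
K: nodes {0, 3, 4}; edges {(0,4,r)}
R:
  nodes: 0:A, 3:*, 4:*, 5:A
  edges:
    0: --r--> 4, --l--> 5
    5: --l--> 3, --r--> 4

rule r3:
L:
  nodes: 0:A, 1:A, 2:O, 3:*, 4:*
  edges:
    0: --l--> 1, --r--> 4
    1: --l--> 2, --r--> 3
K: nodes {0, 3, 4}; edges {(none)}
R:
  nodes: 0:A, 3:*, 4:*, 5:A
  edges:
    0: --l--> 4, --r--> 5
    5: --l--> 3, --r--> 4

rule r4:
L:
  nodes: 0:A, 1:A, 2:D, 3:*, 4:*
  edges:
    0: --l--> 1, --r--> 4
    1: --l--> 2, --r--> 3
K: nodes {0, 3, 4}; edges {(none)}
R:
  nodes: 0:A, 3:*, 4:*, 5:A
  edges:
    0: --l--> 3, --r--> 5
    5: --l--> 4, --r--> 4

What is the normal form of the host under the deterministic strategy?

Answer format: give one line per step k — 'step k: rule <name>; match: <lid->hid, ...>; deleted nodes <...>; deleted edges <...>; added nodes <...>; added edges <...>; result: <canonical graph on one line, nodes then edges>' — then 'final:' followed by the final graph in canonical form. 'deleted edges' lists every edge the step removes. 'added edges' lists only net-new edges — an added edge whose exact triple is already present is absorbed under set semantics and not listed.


step 1: rule r2; match: 0->4, 1->2, 2->0, 3->1, 4->3; deleted nodes 0, 2; deleted edges (2,0,l); (2,1,r); (4,2,l); added nodes 11; added edges (4,11,l); (11,1,l); (11,3,r); result: nodes: 1:D, 3:T, 4:A, 5:D, 6:W, 7:A, 8:O, 10:A, 11:A edges: (4,3,r); (4,11,l); (7,5,l); (7,6,r); (10,7,l); (10,8,r); (11,1,l); (11,3,r)
step 2: rule r4; match: 0->10, 1->7, 2->5, 3->6, 4->8; deleted nodes 5, 7; deleted edges (7,5,l); (7,6,r); (10,7,l); (10,8,r); added nodes 12; added edges (10,6,l); (10,12,r); (12,8,l); (12,8,r); result: nodes: 1:D, 3:T, 4:A, 6:W, 8:O, 10:A, 11:A, 12:A edges: (4,3,r); (4,11,l); (10,6,l); (10,12,r); (11,1,l); (11,3,r); (12,8,l); (12,8,r)
final:
nodes: 1:D, 3:T, 4:A, 6:W, 8:O, 10:A, 11:A, 12:A
edges: (4,3,r); (4,11,l); (10,6,l); (10,12,r); (11,1,l); (11,3,r); (12,8,l); (12,8,r)


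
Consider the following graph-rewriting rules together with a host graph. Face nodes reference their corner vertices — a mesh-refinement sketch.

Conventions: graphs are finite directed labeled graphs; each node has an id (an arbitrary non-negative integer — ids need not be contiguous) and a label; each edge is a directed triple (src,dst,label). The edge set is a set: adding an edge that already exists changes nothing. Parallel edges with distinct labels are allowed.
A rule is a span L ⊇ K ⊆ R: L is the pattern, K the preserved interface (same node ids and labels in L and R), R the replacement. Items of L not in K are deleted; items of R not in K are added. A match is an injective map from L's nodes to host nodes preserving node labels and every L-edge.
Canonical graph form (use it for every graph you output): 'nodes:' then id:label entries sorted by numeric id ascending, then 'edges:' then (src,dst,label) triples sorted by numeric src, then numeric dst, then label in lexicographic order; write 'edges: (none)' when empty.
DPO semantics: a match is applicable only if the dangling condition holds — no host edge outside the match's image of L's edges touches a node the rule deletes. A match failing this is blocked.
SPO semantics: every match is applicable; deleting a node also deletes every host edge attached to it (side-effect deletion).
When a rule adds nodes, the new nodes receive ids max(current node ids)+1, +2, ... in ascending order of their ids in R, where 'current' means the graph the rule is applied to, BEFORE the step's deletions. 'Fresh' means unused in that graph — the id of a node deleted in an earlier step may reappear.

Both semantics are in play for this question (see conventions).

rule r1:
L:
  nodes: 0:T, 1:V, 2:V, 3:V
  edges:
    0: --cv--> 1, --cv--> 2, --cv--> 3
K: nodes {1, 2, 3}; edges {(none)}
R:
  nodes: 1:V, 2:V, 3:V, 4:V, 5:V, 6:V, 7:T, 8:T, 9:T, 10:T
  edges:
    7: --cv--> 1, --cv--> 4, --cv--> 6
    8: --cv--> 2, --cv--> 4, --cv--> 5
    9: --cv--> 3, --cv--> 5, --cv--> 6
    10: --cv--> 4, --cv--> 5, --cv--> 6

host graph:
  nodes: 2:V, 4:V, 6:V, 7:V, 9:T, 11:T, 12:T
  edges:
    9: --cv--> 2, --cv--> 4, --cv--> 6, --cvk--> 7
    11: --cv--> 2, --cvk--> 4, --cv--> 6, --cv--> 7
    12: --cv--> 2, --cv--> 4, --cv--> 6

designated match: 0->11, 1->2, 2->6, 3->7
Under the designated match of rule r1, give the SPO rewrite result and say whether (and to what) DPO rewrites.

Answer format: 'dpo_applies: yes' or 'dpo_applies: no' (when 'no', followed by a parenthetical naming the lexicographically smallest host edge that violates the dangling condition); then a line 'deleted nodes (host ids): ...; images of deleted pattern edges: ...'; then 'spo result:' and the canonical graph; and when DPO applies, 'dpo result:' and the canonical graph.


dpo_applies: no
(the rule deletes node 11, which keeps host edge (11,4,cvk) outside the match image — the dangling condition fails, DPO blocks; SPO proceeds and side-deletes such edges)
deleted nodes (host ids): 11; images of deleted pattern edges: (11,2,cv); (11,6,cv); (11,7,cv)
spo result:
nodes: 2:V, 4:V, 6:V, 7:V, 9:T, 12:T, 13:V, 14:V, 15:V, 16:T, 17:T, 18:T, 19:T
edges: (9,2,cv); (9,4,cv); (9,6,cv); (9,7,cvk); (12,2,cv); (12,4,cv); (12,6,cv); (16,2,cv); (16,13,cv); (16,15,cv); (17,6,cv); (17,13,cv); (17,14,cv); (18,7,cv); (18,14,cv); (18,15,cv); (19,13,cv); (19,14,cv); (19,15,cv)


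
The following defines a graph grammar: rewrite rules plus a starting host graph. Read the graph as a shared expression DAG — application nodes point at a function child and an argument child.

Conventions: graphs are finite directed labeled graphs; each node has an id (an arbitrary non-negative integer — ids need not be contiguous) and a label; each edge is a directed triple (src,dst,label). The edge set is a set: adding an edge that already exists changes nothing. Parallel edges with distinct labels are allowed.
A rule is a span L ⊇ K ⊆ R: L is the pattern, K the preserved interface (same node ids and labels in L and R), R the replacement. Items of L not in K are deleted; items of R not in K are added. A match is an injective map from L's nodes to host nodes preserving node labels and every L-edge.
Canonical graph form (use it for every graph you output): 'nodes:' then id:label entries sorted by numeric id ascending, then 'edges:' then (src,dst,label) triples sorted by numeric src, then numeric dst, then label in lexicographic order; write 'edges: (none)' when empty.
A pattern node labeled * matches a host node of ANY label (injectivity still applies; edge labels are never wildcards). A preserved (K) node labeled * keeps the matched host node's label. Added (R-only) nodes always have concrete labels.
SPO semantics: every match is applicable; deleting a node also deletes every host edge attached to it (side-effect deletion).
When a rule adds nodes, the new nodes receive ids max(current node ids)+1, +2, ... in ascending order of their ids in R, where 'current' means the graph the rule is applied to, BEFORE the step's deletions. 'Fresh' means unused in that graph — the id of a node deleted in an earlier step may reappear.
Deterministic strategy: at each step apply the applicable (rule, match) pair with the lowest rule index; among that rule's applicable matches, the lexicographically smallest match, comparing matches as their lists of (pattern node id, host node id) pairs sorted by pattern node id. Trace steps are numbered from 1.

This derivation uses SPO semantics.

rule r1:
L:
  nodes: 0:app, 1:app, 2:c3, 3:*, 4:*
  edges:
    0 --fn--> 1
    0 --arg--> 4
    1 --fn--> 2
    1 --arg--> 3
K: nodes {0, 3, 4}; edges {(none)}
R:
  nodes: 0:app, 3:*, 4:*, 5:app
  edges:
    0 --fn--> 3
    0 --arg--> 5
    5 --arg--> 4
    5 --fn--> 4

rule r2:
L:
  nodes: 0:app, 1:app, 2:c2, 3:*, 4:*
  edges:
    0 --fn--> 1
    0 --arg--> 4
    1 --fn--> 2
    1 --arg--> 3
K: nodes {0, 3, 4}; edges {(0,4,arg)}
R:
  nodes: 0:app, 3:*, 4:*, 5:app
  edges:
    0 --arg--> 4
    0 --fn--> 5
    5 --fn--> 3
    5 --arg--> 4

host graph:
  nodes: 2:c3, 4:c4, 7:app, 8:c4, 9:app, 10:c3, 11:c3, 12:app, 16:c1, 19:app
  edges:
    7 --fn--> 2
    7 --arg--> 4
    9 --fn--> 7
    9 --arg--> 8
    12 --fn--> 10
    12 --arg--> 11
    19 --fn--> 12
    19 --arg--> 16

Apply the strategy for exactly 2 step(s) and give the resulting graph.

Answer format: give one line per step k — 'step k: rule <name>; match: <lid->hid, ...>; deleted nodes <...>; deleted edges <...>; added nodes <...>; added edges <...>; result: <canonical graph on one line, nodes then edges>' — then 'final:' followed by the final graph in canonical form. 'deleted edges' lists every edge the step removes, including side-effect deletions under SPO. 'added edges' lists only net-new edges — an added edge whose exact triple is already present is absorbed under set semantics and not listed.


step 1: rule r1; match: 0->9, 1->7, 2->2, 3->4, 4->8; deleted nodes 2, 7; deleted edges (7,2,fn); (7,4,arg); (9,7,fn); (9,8,arg); added nodes 20; added edges (9,4,fn); (9,20,arg); (20,8,arg); (20,8,fn); result: nodes: 4:c4, 8:c4, 9:app, 10:c3, 11:c3, 12:app, 16:c1, 19:app, 20:app edges: (9,4,fn); (9,20,arg); (12,10,fn); (12,11,arg); (19,12,fn); (19,16,arg); (20,8,arg); (20,8,fn)
step 2: rule r1; match: 0->19, 1->12, 2->10, 3->11, 4->16; deleted nodes 10, 12; deleted edges (12,10,fn); (12,11,arg); (19,12,fn); (19,16,arg); added nodes 21; added edges (19,11,fn); (19,21,arg); (21,16,arg); (21,16,fn); result: nodes: 4:c4, 8:c4, 9:app, 11:c3, 16:c1, 19:app, 20:app, 21:app edges: (9,4,fn); (9,20,arg); (19,11,fn); (19,21,arg); (20,8,arg); (20,8,fn); (21,16,arg); (21,16,fn)
final:
nodes: 4:c4, 8:c4, 9:app, 11:c3, 16:c1, 19:app, 20:app, 21:app
edges: (9,4,fn); (9,20,arg); (19,11,fn); (19,21,arg); (20,8,arg); (20,8,fn); (21,16,arg); (21,16,fn)


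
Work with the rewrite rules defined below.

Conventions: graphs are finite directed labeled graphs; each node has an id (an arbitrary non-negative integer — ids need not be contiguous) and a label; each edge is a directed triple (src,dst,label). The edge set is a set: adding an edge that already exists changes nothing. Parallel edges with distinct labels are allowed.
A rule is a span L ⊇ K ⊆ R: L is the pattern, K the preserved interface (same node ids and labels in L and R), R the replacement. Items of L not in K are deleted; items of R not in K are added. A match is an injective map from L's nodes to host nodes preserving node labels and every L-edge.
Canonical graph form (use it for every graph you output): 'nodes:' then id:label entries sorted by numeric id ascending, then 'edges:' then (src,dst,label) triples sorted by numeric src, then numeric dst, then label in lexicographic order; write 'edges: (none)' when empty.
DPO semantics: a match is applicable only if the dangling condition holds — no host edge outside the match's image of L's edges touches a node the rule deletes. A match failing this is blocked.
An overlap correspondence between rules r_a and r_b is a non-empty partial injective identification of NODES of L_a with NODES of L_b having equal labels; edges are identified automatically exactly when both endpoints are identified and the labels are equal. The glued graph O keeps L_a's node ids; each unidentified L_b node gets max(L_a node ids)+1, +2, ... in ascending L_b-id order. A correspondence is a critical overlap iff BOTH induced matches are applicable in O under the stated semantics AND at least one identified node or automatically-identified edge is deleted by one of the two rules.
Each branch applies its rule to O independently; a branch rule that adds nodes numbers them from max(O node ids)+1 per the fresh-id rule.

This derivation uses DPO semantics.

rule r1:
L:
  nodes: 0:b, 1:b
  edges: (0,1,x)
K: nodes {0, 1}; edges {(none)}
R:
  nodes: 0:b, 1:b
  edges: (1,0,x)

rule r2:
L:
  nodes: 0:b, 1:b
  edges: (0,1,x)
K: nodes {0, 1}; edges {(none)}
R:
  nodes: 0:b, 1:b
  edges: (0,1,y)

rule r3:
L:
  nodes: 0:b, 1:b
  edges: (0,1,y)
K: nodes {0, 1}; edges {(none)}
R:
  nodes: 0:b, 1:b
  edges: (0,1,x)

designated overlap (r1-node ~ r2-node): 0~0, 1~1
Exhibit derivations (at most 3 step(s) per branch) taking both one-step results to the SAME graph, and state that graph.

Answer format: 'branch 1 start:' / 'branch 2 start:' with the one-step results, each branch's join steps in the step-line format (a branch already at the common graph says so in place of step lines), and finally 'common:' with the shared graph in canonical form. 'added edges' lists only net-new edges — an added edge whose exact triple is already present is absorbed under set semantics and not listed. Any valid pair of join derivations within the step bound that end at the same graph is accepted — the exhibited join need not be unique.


branch 1 start:
nodes: 0:b, 1:b
edges: (1,0,x)
branch 2 start:
nodes: 0:b, 1:b
edges: (0,1,y)
branch 1 step 1: rule r1; match: 0->1, 1->0; deleted nodes (none); deleted edges (1,0,x); added nodes (none); added edges (0,1,x); result: nodes: 0:b, 1:b edges: (0,1,x)
branch 2 step 1: rule r3; match: 0->0, 1->1; deleted nodes (none); deleted edges (0,1,y); added nodes (none); added edges (0,1,x); result: nodes: 0:b, 1:b edges: (0,1,x)
common:
nodes: 0:b, 1:b
edges: (0,1,x)


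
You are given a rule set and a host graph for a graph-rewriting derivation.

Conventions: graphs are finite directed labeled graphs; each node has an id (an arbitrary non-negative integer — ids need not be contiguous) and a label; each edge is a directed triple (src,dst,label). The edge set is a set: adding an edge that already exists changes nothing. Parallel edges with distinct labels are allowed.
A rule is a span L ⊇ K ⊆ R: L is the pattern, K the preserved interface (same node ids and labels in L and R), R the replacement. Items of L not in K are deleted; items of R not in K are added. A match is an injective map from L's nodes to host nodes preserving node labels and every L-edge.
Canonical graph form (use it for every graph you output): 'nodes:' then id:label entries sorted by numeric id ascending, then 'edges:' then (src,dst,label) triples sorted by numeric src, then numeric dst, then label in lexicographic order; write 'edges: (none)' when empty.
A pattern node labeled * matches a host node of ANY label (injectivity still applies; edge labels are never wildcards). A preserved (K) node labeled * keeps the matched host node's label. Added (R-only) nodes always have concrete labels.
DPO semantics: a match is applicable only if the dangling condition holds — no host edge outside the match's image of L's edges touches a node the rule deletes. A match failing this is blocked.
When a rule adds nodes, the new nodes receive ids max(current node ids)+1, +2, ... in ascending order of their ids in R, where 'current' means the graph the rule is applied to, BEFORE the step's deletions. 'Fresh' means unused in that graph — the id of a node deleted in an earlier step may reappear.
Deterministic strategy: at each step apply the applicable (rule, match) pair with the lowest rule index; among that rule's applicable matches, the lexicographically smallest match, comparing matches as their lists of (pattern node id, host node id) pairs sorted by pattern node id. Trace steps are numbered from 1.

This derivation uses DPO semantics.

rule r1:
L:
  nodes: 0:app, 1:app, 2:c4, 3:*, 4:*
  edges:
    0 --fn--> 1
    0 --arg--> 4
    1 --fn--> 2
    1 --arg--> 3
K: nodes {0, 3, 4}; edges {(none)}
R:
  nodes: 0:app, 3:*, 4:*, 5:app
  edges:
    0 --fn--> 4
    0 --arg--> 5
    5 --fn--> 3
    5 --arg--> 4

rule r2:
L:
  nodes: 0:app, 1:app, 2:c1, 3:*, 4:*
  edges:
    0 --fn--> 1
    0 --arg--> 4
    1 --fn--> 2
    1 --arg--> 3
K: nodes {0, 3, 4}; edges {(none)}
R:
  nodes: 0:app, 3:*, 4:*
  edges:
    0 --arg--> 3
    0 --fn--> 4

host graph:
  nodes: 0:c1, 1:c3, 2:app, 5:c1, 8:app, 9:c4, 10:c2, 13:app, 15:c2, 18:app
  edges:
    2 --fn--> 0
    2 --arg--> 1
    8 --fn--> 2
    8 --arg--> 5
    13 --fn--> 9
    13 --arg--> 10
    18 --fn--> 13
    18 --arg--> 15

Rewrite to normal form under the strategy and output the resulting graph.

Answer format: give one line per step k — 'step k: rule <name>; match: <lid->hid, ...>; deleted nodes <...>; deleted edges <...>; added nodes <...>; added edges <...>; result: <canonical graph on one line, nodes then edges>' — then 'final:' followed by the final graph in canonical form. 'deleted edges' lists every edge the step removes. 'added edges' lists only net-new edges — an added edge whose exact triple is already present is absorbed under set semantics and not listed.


step 1: rule r1; match: 0->18, 1->13, 2->9, 3->10, 4->15; deleted nodes 9, 13; deleted edges (13,9,fn); (13,10,arg); (18,13,fn); (18,15,arg); added nodes 19; added edges (18,15,fn); (18,19,arg); (19,10,fn); (19,15,arg); result: nodes: 0:c1, 1:c3, 2:app, 5:c1, 8:app, 10:c2, 15:c2, 18:app, 19:app edges: (2,0,fn); (2,1,arg); (8,2,fn); (8,5,arg); (18,15,fn); (18,19,arg); (19,10,fn); (19,15,arg)
step 2: rule r2; match: 0->8, 1->2, 2->0, 3->1, 4->5; deleted nodes 0, 2; deleted edges (2,0,fn); (2,1,arg); (8,2,fn); (8,5,arg); added nodes (none); added edges (8,1,arg); (8,5,fn); result: nodes: 1:c3, 5:c1, 8:app, 10:c2, 15:c2, 18:app, 19:app edges: (8,1,arg); (8,5,fn); (18,15,fn); (18,19,arg); (19,10,fn); (19,15,arg)
final:
nodes: 1:c3, 5:c1, 8:app, 10:c2, 15:c2, 18:app, 19:app
edges: (8,1,arg); (8,5,fn); (18,15,fn); (18,19,arg); (19,10,fn); (19,15,arg)


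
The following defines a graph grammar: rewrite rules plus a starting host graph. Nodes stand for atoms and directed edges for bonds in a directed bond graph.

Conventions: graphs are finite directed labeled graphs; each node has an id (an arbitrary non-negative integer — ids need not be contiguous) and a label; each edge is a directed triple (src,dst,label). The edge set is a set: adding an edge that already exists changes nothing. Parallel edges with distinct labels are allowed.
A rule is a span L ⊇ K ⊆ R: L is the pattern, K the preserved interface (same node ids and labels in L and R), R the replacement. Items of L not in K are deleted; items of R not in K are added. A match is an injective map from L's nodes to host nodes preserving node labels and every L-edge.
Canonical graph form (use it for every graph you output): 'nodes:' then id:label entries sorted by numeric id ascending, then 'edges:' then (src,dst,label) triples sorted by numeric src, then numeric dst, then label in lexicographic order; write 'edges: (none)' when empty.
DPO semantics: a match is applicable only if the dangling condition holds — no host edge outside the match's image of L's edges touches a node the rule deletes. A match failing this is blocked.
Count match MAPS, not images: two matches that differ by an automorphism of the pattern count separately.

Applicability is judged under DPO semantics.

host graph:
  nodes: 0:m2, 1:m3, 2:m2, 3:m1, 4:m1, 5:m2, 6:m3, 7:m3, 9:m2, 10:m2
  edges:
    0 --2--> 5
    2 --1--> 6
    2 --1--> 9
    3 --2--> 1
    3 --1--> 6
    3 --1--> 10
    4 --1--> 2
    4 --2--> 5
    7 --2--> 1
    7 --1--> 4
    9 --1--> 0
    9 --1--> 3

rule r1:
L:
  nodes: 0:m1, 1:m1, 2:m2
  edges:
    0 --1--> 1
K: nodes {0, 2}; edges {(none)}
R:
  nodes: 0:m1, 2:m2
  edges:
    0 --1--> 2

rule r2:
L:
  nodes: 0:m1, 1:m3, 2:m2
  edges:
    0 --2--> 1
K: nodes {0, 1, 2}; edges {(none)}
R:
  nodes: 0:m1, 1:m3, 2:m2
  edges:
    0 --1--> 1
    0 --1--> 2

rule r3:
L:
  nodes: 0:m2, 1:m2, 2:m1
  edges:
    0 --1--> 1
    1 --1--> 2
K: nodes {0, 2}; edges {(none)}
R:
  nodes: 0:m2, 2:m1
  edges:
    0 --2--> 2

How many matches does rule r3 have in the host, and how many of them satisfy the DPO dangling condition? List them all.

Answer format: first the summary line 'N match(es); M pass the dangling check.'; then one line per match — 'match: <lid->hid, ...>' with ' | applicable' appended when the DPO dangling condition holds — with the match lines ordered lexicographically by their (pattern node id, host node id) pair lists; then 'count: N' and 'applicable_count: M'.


1 match(es); 0 pass the dangling check.
match: 0->2, 1->9, 2->3
count: 1
applicable_count: 0


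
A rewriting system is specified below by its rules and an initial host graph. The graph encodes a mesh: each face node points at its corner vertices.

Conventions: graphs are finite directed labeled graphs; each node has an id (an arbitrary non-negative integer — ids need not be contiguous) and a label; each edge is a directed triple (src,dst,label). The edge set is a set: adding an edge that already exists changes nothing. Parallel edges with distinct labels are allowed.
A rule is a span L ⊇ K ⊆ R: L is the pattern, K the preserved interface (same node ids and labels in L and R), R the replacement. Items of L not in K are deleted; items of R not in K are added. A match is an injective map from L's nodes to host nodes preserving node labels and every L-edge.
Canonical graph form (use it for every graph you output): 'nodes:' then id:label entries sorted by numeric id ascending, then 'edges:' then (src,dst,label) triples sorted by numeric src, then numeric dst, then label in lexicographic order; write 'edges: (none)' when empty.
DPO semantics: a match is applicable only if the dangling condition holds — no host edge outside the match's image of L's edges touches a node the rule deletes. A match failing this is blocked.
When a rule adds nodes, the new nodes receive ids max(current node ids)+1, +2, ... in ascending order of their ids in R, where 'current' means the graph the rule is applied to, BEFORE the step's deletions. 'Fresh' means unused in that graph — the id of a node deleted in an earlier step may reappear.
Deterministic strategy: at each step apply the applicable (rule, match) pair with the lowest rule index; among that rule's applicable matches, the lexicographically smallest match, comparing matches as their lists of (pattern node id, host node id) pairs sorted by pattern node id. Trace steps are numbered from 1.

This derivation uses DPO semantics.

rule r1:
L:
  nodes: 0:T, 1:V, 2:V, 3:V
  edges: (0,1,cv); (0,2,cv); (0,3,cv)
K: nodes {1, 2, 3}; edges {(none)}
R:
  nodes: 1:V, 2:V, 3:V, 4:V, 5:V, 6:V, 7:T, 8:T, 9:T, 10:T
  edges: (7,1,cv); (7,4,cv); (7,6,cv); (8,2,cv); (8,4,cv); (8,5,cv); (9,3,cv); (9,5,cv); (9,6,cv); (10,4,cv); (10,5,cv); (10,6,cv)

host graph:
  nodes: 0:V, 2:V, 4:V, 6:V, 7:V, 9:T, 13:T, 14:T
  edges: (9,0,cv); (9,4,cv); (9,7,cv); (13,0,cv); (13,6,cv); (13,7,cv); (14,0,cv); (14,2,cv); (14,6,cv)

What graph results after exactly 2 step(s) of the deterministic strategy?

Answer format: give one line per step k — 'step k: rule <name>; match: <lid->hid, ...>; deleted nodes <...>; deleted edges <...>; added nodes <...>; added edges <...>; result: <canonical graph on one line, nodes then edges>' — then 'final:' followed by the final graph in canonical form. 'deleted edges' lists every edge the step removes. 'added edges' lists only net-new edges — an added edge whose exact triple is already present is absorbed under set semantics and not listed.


step 1: rule r1; match: 0->9, 1->0, 2->4, 3->7; deleted nodes 9; deleted edges (9,0,cv); (9,4,cv); (9,7,cv); added nodes 15, 16, 17, 18, 19, 20, 21; added edges (18,0,cv); (18,15,cv); (18,17,cv); (19,4,cv); (19,15,cv); (19,16,cv); (20,7,cv); (20,16,cv); (20,17,cv); (21,15,cv); (21,16,cv); (21,17,cv); result: nodes: 0:V, 2:V, 4:V, 6:V, 7:V, 13:T, 14:T, 15:V, 16:V, 17:V, 18:T, 19:T, 20:T, 21:T edges: (13,0,cv); (13,6,cv); (13,7,cv); (14,0,cv); (14,2,cv); (14,6,cv); (18,0,cv); (18,15,cv); (18,17,cv); (19,4,cv); (19,15,cv); (19,16,cv); (20,7,cv); (20,16,cv); (20,17,cv); (21,15,cv); (21,16,cv); (21,17,cv)
step 2: rule r1; match: 0->13, 1->0, 2->6, 3->7; deleted nodes 13; deleted edges (13,0,cv); (13,6,cv); (13,7,cv); added nodes 22, 23, 24, 25, 26, 27, 28; added edges (25,0,cv); (25,22,cv); (25,24,cv); (26,6,cv); (26,22,cv); (26,23,cv); (27,7,cv); (27,23,cv); (27,24,cv); (28,22,cv); (28,23,cv); (28,24,cv); result: nodes: 0:V, 2:V, 4:V, 6:V, 7:V, 14:T, 15:V, 16:V, 17:V, 18:T, 19:T, 20:T, 21:T, 22:V, 23:V, 24:V, 25:T, 26:T, 27:T, 28:T edges: (14,0,cv); (14,2,cv); (14,6,cv); (18,0,cv); (18,15,cv); (18,17,cv); (19,4,cv); (19,15,cv); (19,16,cv); (20,7,cv); (20,16,cv); (20,17,cv); (21,15,cv); (21,16,cv); (21,17,cv); (25,0,cv); (25,22,cv); (25,24,cv); (26,6,cv); (26,22,cv); (26,23,cv); (27,7,cv); (27,23,cv); (27,24,cv); (28,22,cv); (28,23,cv); (28,24,cv)
final:
nodes: 0:V, 2:V, 4:V, 6:V, 7:V, 14:T, 15:V, 16:V, 17:V, 18:T, 19:T, 20:T, 21:T, 22:V, 23:V, 24:V, 25:T, 26:T, 27:T, 28:T
edges: (14,0,cv); (14,2,cv); (14,6,cv); (18,0,cv); (18,15,cv); (18,17,cv); (19,4,cv); (19,15,cv); (19,16,cv); (20,7,cv); (20,16,cv); (20,17,cv); (21,15,cv); (21,16,cv); (21,17,cv); (25,0,cv); (25,22,cv); (25,24,cv); (26,6,cv); (26,22,cv); (26,23,cv); (27,7,cv); (27,23,cv); (27,24,cv); (28,22,cv); (28,23,cv); (28,24,cv)


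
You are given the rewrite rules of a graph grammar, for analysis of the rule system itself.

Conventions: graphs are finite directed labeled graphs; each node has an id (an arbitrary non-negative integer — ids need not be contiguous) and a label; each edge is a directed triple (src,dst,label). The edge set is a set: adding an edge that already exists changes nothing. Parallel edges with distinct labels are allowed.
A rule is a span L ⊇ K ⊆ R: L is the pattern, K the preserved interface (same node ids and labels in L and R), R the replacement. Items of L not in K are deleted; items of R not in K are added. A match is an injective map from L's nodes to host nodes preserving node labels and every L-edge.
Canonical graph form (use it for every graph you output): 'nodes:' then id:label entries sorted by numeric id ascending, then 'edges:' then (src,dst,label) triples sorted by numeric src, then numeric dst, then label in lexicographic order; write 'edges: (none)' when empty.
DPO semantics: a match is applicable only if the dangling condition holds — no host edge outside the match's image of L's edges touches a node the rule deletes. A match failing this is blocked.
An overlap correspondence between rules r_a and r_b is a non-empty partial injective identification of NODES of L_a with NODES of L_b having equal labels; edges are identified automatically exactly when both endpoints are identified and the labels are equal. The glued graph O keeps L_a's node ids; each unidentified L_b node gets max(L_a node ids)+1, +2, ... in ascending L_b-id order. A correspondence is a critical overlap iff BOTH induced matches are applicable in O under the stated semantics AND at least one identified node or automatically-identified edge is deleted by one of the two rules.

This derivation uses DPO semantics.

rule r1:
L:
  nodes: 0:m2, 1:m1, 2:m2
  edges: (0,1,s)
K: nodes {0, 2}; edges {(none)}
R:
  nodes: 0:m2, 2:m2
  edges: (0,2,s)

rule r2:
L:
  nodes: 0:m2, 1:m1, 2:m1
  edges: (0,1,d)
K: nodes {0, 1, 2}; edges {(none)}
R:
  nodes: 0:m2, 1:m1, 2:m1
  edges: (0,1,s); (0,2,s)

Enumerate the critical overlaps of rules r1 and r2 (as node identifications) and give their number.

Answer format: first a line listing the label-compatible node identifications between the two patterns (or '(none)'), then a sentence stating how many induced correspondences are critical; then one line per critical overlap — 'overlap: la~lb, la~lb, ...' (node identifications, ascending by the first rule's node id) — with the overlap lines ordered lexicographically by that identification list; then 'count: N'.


label-compatible node identifications between L(r1) and L(r2): 0~0, 1~1, 1~2, 2~0
3 of the induced correspondences are critical overlaps of r1 and r2.
overlap: 0~0, 1~2
overlap: 1~2
overlap: 1~2, 2~0
count: 3


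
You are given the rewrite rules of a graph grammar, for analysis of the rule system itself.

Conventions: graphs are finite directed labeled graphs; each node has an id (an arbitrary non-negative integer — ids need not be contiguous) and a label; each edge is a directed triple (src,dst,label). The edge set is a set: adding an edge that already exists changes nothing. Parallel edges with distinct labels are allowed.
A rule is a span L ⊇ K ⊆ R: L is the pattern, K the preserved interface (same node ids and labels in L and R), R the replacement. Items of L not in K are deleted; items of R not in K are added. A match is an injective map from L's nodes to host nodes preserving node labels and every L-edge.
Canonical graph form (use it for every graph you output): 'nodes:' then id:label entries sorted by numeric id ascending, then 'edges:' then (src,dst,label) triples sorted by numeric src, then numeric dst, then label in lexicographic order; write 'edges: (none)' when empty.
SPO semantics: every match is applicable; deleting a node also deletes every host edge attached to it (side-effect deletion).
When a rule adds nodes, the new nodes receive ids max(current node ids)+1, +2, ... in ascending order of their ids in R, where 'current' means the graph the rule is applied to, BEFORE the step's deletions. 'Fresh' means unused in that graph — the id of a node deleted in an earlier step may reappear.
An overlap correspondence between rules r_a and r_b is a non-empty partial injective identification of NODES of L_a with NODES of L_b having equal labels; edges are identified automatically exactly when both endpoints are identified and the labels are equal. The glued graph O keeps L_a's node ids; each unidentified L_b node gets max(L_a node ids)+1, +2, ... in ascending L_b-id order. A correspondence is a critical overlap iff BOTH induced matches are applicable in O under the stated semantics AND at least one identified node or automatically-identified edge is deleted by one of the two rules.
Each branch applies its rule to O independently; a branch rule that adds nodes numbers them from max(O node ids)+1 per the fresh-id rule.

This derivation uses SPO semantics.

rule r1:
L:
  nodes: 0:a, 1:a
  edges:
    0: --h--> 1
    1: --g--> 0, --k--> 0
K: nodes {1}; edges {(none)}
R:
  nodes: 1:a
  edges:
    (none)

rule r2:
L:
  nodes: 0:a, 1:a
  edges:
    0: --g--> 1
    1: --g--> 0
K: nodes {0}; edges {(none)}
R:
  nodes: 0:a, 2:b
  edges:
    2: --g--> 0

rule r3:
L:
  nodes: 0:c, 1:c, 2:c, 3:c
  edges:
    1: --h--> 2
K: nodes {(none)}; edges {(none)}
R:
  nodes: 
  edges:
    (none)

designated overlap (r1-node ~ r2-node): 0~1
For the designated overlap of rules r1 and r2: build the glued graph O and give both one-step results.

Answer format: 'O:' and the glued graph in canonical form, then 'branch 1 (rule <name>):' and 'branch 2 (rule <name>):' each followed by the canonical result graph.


O:
nodes: 0:a, 1:a, 2:a
edges: (0,1,h); (0,2,g); (1,0,g); (1,0,k); (2,0,g)
branch 1 (rule r1):
nodes: 1:a, 2:a
edges: (none)
branch 2 (rule r2):
nodes: 1:a, 2:a, 3:b
edges: (3,2,g)


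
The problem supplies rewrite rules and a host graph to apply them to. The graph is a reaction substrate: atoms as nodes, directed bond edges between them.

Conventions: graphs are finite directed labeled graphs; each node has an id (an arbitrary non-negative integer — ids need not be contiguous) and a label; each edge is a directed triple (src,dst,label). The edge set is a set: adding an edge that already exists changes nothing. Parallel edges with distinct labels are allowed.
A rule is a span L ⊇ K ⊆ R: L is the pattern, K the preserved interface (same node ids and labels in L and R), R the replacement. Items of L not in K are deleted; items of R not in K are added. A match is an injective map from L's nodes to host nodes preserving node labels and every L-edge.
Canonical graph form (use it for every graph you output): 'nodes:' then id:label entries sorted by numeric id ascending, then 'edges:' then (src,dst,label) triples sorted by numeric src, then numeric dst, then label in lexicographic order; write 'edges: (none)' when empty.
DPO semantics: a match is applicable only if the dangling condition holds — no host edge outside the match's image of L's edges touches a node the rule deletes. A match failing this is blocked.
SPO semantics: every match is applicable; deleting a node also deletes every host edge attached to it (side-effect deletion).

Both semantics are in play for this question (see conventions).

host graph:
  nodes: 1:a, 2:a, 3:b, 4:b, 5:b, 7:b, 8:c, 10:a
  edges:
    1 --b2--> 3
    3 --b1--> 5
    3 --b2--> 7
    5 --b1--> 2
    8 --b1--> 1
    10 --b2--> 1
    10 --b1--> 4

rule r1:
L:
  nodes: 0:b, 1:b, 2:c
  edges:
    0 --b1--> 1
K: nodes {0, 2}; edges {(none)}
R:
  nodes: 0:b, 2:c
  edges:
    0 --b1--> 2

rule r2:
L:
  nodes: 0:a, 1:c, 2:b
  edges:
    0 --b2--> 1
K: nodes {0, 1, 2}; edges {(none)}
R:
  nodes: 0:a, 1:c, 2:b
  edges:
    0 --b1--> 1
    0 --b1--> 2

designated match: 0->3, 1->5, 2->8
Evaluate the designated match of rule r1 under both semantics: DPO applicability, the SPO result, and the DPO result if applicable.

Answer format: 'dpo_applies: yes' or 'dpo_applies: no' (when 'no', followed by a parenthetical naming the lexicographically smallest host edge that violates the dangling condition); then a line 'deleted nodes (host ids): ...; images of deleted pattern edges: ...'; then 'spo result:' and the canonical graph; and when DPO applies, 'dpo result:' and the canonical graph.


dpo_applies: no
(the rule deletes node 5, which keeps host edge (5,2,b1) outside the match image — the dangling condition fails, DPO blocks; SPO proceeds and side-deletes such edges)
deleted nodes (host ids): 5; images of deleted pattern edges: (3,5,b1)
spo result:
nodes: 1:a, 2:a, 3:b, 4:b, 7:b, 8:c, 10:a
edges: (1,3,b2); (3,7,b2); (3,8,b1); (8,1,b1); (10,1,b2); (10,4,b1)
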